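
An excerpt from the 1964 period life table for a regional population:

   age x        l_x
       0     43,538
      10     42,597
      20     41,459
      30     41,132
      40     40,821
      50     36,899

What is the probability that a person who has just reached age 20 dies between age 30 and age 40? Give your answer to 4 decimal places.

0.0075

This is the probability of reaching 30 but not 40, conditional on being alive at 20: (l_30 − l_40) / l_20.
= (41,132 − 40,821) / 41,459 = 311 / 41,459 = 0.007501.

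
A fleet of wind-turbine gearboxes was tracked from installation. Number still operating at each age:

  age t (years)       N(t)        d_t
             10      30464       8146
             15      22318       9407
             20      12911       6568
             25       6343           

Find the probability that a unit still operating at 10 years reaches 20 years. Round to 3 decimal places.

0.424

The conditional survival probability is N(20)/N(10) = 12911/30464 = 0.423812.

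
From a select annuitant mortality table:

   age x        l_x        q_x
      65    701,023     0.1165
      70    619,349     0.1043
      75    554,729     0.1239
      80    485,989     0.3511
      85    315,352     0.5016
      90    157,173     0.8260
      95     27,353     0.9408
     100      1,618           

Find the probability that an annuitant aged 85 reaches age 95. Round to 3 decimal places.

0.087

We want 10p85 = l_95/l_85.
The conditional survival probability is l_95/l_85 = 27,353/315,352 = 0.086738.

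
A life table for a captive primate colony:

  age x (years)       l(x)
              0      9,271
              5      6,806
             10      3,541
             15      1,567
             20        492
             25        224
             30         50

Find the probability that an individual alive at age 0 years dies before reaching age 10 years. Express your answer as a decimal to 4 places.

P(die before 10 | alive at 0) = 1 − l(10)/l(0) = 1 − 3,541/9,271 = (5,730)/9,271 = 0.618056.

0.6181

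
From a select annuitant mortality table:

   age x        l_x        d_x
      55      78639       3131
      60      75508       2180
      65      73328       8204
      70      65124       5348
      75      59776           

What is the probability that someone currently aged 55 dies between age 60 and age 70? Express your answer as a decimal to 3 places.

We want 5|10q55 = (l_60 − l_70)/l_55.
This is the probability of reaching 60 but not 70, conditional on being alive at 55: (l_60 − l_70) / l_55.
= (75508 − 65124) / 78639 = 10384 / 78639 = 0.132046.

0.132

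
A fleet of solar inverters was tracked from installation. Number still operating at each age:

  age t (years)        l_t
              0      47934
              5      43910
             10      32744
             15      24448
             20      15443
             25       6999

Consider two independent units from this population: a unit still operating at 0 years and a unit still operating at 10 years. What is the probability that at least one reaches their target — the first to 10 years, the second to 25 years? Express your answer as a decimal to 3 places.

p₁ = l_10/l_0 = 32744/47934 = 0.683106; p₂ = l_25/l_10 = 6999/32744 = 0.213749.
P(at least one) = 1 − (1−p₁)(1−p₂) = 1 − 0.316894 × 0.786251 = 0.750842.

0.751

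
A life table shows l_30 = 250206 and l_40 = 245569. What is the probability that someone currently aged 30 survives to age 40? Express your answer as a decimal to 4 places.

0.9815

We want 10p30 = l_40/l_30.
The conditional survival probability is l_40/l_30 = 245569/250206 = 0.981467.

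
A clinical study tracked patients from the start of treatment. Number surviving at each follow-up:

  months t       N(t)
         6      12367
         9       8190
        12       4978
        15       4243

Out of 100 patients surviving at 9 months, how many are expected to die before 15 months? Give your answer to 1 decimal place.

The relevant probability is 1 − 4243/8190 = 0.481929.
Expected number = 100 × 0.481929 = 48.2.

48.2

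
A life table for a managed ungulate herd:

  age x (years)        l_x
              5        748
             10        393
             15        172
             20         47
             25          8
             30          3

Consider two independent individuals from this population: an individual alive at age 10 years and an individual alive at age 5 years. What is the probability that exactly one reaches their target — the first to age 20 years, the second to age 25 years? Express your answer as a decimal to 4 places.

0.1277

p₁ = l_20/l_10 = 47/393 = 0.119593; p₂ = l_25/l_5 = 8/748 = 0.010695.
P(exactly one) = p₁(1−p₂) + (1−p₁)p₂ = 0.118314 + 0.009416 = 0.127730.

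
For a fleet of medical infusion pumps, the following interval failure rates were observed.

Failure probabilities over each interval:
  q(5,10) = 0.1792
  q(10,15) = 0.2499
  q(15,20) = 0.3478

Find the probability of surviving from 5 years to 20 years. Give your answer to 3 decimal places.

Chaining the interval survival probabilities: (1 − 0.1792) × (1 − 0.2499) × (1 − 0.3478).
= 0.8208 × 0.7501 × 0.6522 = 0.401548.

0.402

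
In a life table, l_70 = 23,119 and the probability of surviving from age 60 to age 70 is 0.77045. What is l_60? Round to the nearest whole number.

l_60 = l_70 / p = 23,119 / 0.77045 = 30007.

30007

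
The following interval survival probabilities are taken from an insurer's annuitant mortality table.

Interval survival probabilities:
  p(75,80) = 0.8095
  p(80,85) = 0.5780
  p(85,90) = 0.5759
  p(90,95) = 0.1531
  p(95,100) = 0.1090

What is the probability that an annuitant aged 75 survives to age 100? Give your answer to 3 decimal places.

0.004

The overall survival probability is 0.8095 × 0.5780 × 0.5759 × 0.1531 × 0.1090.
= 0.004497.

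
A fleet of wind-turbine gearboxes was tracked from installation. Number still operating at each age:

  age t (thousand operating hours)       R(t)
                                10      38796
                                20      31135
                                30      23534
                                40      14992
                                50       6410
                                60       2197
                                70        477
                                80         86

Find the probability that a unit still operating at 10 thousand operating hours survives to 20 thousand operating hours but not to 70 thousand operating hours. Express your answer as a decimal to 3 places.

0.790

This is the probability of reaching 20 but not 70, conditional on being operational at 10: (R(20) − R(70)) / R(10).
= (31135 − 477) / 38796 = 30658 / 38796 = 0.790236.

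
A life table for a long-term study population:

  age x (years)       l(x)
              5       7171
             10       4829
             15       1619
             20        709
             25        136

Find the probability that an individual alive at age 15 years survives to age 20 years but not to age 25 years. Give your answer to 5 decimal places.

This is the probability of reaching 20 but not 25, conditional on being alive at 15: (l(20) − l(25)) / l(15).
= (709 − 136) / 1619 = 573 / 1619 = 0.353922.

0.35392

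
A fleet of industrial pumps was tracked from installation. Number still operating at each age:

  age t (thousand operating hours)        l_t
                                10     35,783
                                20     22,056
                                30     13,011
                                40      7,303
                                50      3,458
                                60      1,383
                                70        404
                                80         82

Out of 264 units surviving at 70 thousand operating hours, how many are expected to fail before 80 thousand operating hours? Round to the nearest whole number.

210

The relevant probability is 1 − 82/404 = 0.797030.
Expected number = 264 × 0.797030 = 210.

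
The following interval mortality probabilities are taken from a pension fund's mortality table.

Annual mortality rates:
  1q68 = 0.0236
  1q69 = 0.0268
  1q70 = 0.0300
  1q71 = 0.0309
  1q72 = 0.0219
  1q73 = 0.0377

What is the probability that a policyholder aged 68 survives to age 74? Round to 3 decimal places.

Survival from 68 to 74 is the product of surviving each interval: (1 − 0.0236) × (1 − 0.0268) × (1 − 0.0300) × (1 − 0.0309) × (1 − 0.0219) × (1 − 0.0377).
= 0.9764 × 0.9732 × 0.9700 × 0.9691 × 0.9781 × 0.9623 = 0.840744.

0.841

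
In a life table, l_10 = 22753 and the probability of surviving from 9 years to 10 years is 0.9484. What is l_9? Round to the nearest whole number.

23991

l_9 = l_10 / p = 22753 / 0.9484 = 23991.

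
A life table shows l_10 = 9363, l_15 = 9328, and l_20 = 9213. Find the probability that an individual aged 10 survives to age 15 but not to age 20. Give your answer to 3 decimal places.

0.012

We want 5|5q10 = (l_15 − l_20)/l_10.
This is the probability of reaching 15 but not 20, conditional on being alive at 10: (l_15 − l_20) / l_10.
= (9328 − 9213) / 9363 = 115 / 9363 = 0.012282.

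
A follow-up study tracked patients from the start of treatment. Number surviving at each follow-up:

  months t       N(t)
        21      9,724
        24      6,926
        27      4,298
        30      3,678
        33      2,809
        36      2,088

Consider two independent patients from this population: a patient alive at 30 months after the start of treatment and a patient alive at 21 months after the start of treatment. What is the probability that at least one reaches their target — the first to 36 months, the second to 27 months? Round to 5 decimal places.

p₁ = N(36)/N(30) = 2,088/3,678 = 0.567700; p₂ = N(27)/N(21) = 4,298/9,724 = 0.441999.
P(at least one) = 1 − (1−p₁)(1−p₂) = 1 − 0.432300 × 0.558001 = 0.758776.

0.75878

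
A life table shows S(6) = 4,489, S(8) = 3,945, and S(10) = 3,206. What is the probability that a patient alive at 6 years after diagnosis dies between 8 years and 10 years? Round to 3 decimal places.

This is the probability of reaching 8 but not 10, conditional on being alive at 6: (S(8) − S(10)) / S(6).
= (3,945 − 3,206) / 4,489 = 739 / 4,489 = 0.164625.

0.165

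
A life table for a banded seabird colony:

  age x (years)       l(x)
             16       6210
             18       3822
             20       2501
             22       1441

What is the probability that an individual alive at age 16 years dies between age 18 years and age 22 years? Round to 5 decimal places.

0.38341

This is the probability of reaching 18 but not 22, conditional on being alive at 16: (l(18) − l(22)) / l(16).
= (3822 − 1441) / 6210 = 2381 / 6210 = 0.383414.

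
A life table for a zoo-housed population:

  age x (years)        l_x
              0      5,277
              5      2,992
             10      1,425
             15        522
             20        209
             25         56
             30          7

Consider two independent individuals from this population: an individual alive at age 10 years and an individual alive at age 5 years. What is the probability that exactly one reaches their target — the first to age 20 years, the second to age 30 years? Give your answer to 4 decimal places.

0.1483

p₁ = l_20/l_10 = 209/1,425 = 0.146667; p₂ = l_30/l_5 = 7/2,992 = 0.002340.
P(exactly one) = p₁(1−p₂) + (1−p₁)p₂ = 0.146324 + 0.001997 = 0.148321.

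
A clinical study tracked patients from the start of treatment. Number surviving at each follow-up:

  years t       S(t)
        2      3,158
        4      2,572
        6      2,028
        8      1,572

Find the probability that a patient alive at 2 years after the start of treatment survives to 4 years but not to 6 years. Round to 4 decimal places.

This is the probability of reaching 4 but not 6, conditional on being alive at 2: (S(4) − S(6)) / S(2).
= (2,572 − 2,028) / 3,158 = 544 / 3,158 = 0.172261.

0.1723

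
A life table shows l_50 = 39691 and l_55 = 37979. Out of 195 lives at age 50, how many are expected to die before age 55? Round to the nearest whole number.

8

The relevant probability is 1 − 37979/39691 = 0.043133.
Expected number = 195 × 0.043133 = 8.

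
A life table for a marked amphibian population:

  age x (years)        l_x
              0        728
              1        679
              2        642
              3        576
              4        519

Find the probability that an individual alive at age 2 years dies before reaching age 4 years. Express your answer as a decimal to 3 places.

P(die before 4 | alive at 2) = 1 − l_4/l_2 = 1 − 519/642 = (123)/642 = 0.191589.

0.192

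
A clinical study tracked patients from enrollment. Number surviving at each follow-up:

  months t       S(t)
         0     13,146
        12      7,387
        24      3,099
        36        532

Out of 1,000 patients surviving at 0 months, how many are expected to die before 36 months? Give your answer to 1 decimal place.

959.5

The relevant probability is 1 − 532/13,146 = 0.959531.
Expected number = 1,000 × 0.959531 = 959.5.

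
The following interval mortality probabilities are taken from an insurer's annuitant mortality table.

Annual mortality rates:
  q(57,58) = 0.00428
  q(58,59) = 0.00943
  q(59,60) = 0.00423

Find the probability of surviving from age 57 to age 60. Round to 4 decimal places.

Chaining the interval survival probabilities: (1 − 0.00428) × (1 − 0.00943) × (1 − 0.00423).
= 0.99572 × 0.99057 × 0.99577 = 0.982158.

0.9822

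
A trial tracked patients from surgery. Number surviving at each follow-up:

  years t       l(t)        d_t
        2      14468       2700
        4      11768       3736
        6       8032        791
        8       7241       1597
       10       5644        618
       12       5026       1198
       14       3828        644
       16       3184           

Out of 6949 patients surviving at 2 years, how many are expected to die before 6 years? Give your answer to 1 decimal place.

3091.2

The relevant probability is 1 − 8032/14468 = 0.444844.
Expected number = 6949 × 0.444844 = 3091.2.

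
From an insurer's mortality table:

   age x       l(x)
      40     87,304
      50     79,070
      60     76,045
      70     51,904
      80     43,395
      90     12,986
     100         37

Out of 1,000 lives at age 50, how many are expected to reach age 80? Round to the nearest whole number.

The relevant probability is 43,395/79,070 = 0.548818.
Expected number = 1,000 × 0.548818 = 549.

549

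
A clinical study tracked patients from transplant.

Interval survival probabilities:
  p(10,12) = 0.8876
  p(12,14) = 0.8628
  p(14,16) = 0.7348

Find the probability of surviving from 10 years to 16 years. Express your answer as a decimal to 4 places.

0.5627

Survival from 10 to 16 is the product of surviving each interval: 0.8876 × 0.8628 × 0.7348.
= 0.562725.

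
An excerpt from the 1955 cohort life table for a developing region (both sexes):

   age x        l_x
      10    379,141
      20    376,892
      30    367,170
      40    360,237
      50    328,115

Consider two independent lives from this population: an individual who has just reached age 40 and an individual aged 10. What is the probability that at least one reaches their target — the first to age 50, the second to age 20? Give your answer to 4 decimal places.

0.9995

p₁ = l_50/l_40 = 328,115/360,237 = 0.910831; p₂ = l_20/l_10 = 376,892/379,141 = 0.994068.
P(at least one) = 1 − (1−p₁)(1−p₂) = 1 − 0.089169 × 0.005932 = 0.999471.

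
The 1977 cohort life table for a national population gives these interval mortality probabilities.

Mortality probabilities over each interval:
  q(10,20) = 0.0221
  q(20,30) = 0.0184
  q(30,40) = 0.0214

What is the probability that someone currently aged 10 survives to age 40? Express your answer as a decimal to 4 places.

The overall survival probability is (1 − 0.0221) × (1 − 0.0184) × (1 − 0.0214).
= 0.9779 × 0.9816 × 0.9786 = 0.939365.

0.9394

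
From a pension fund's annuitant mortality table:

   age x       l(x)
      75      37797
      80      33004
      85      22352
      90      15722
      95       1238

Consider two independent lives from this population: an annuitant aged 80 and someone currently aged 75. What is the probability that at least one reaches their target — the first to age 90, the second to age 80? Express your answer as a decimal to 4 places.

0.9336

p₁ = l(90)/l(80) = 15722/33004 = 0.476367; p₂ = l(80)/l(75) = 33004/37797 = 0.873191.
P(at least one) = 1 − (1−p₁)(1−p₂) = 1 − 0.523633 × 0.126809 = 0.933599.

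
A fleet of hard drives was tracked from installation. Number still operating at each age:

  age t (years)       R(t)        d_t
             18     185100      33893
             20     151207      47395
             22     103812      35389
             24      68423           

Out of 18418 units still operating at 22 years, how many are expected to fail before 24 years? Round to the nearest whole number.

6279

The relevant probability is 1 − 68423/103812 = 0.340895.
Expected number = 18418 × 0.340895 = 6279.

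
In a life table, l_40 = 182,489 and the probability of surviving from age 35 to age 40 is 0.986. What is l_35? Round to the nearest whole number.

185080

l_35 = l_40 / p = 182,489 / 0.986 = 185080.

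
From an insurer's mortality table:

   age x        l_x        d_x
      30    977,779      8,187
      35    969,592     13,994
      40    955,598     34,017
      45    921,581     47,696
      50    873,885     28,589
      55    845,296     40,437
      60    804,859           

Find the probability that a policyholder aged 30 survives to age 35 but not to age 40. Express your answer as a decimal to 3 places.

0.014

We want 5|5q30 = (l_35 − l_40)/l_30.
This is the probability of reaching 35 but not 40, conditional on being alive at 30: (l_35 − l_40) / l_30.
= (969,592 − 955,598) / 977,779 = 13,994 / 977,779 = 0.014312.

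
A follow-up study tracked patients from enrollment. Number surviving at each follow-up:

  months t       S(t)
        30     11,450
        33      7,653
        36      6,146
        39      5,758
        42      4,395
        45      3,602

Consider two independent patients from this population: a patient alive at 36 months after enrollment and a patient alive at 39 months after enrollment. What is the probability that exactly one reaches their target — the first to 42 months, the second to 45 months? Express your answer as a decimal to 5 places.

0.44598

p₁ = S(42)/S(36) = 4,395/6,146 = 0.715099; p₂ = S(45)/S(39) = 3,602/5,758 = 0.625564.
P(exactly one) = p₁(1−p₂) + (1−p₁)p₂ = 0.267759 + 0.178224 = 0.445983.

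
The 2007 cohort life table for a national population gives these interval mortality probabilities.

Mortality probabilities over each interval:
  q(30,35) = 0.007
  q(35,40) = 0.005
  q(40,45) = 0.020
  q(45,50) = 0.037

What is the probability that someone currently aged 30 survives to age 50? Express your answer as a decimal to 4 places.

0.9324

The overall survival probability is (1 − 0.007) × (1 − 0.005) × (1 − 0.020) × (1 − 0.037).
= 0.993 × 0.995 × 0.980 × 0.963 = 0.932448.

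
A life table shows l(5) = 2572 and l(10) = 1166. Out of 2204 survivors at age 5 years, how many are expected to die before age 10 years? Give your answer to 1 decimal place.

The relevant probability is 1 − 1166/2572 = 0.546656.
Expected number = 2204 × 0.546656 = 1204.8.

1204.8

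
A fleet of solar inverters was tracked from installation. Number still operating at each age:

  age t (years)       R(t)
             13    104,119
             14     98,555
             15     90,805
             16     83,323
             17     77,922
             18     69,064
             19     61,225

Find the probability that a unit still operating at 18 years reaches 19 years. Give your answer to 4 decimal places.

0.8865

The conditional survival probability is R(19)/R(18) = 61,225/69,064 = 0.886497.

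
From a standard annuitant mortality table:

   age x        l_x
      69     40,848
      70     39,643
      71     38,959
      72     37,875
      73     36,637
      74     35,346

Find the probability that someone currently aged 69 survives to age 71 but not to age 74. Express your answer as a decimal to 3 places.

0.088

We want 2|3q69 = (l_71 − l_74)/l_69.
This is the probability of reaching 71 but not 74, conditional on being alive at 69: (l_71 − l_74) / l_69.
= (38,959 − 35,346) / 40,848 = 3,613 / 40,848 = 0.088450.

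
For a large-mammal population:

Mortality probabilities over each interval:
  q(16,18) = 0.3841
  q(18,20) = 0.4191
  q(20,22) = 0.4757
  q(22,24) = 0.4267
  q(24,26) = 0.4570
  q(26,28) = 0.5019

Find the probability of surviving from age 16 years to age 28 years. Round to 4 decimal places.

P(survive 16→28) = (1 − 0.3841) × (1 − 0.4191) × (1 − 0.4757) × (1 − 0.4267) × (1 − 0.4570) × (1 − 0.5019).
= 0.6159 × 0.5809 × 0.5243 × 0.5733 × 0.5430 × 0.4981 = 0.029086.

0.0291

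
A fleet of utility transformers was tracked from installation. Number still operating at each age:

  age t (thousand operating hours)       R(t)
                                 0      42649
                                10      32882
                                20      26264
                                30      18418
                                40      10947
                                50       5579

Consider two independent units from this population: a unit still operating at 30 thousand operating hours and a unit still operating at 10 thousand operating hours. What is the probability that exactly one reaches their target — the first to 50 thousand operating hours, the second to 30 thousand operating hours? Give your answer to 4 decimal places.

p₁ = R(50)/R(30) = 5579/18418 = 0.302910; p₂ = R(30)/R(10) = 18418/32882 = 0.560124.
P(exactly one) = p₁(1−p₂) + (1−p₁)p₂ = 0.133243 + 0.390457 = 0.523700.

0.5237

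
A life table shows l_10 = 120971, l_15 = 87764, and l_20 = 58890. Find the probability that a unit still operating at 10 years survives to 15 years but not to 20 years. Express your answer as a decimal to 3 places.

0.239

This is the probability of reaching 15 but not 20, conditional on being operational at 10: (l_15 − l_20) / l_10.
= (87764 − 58890) / 120971 = 28874 / 120971 = 0.238685.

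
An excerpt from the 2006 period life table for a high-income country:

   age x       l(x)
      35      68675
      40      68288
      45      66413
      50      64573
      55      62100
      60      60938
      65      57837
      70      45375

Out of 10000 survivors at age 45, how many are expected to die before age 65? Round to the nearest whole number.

1291

The relevant probability is 1 − 57837/66413 = 0.129131.
Expected number = 10000 × 0.129131 = 1291.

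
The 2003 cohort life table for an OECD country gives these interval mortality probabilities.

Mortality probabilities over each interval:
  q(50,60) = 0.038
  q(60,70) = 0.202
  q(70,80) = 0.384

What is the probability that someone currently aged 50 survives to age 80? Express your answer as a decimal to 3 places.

Survival from 50 to 80 is the product of surviving each interval: (1 − 0.038) × (1 − 0.202) × (1 − 0.384).
= 0.962 × 0.798 × 0.616 = 0.472888.

0.473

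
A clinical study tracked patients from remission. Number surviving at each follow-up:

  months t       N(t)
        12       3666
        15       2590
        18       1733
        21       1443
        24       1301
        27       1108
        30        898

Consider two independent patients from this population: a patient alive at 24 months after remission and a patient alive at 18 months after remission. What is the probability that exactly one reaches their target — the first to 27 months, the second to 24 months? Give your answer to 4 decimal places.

0.3237

p₁ = N(27)/N(24) = 1108/1301 = 0.851653; p₂ = N(24)/N(18) = 1301/1733 = 0.750721.
P(exactly one) = p₁(1−p₂) + (1−p₁)p₂ = 0.212299 + 0.111367 = 0.323666.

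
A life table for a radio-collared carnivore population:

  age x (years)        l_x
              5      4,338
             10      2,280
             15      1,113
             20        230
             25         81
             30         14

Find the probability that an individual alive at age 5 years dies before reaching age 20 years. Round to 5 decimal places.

P(die before 20 | alive at 5) = 1 − l_20/l_5 = 1 − 230/4,338 = (4,108)/4,338 = 0.946980.

0.94698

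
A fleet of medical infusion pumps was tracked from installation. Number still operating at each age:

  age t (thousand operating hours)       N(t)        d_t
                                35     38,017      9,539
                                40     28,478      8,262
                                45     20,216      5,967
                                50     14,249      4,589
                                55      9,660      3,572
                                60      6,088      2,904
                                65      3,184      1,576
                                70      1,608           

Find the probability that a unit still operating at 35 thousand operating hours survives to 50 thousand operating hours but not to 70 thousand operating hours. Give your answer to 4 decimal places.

0.3325

This is the probability of reaching 50 but not 70, conditional on being operational at 35: (N(50) − N(70)) / N(35).
= (14,249 − 1,608) / 38,017 = 12,641 / 38,017 = 0.332509.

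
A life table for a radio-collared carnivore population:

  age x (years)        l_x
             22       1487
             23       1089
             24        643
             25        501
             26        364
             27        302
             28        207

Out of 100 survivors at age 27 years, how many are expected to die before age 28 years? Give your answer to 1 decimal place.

31.5

The relevant probability is 1 − 207/302 = 0.314570.
Expected number = 100 × 0.314570 = 31.5.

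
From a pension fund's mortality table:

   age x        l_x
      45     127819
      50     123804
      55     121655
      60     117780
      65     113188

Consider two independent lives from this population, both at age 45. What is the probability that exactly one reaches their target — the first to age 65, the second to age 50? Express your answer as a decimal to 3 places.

p₁ = l_65/l_45 = 113188/127819 = 0.885533; p₂ = l_50/l_45 = 123804/127819 = 0.968588.
P(exactly one) = p₁(1−p₂) + (1−p₁)p₂ = 0.027816 + 0.110871 = 0.138688.

0.139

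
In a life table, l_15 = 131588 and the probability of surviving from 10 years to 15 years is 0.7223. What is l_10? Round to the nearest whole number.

182179

l_10 = l_15 / p = 131588 / 0.7223 = 182179.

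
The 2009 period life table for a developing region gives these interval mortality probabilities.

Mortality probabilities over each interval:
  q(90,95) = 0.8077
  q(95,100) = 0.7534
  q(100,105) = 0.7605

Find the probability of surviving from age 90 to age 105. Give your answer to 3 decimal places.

Chaining the interval survival probabilities: (1 − 0.8077) × (1 − 0.7534) × (1 − 0.7605).
= 0.1923 × 0.2466 × 0.2395 = 0.011357.

0.011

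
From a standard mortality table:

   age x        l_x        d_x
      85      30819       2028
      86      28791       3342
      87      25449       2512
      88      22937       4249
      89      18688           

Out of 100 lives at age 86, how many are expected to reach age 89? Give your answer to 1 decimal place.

64.9

The relevant probability is 18688/28791 = 0.649092.
Expected number = 100 × 0.649092 = 64.9.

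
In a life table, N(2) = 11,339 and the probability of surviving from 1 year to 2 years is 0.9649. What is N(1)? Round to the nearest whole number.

11751

N(1) = N(2) / p = 11,339 / 0.9649 = 11751.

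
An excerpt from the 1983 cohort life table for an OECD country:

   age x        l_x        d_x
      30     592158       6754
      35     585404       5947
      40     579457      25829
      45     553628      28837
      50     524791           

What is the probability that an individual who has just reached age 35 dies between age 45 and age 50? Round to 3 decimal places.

We want 10|5q35 = (l_45 − l_50)/l_35.
This is the probability of reaching 45 but not 50, conditional on being alive at 35: (l_45 − l_50) / l_35.
= (553628 − 524791) / 585404 = 28837 / 585404 = 0.049260.

0.049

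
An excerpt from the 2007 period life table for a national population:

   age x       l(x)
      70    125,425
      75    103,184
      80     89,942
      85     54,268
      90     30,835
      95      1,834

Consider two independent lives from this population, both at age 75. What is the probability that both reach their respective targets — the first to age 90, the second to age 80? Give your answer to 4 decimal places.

0.2605

p₁ = l(90)/l(75) = 30,835/103,184 = 0.298835; p₂ = l(80)/l(75) = 89,942/103,184 = 0.871666.
P(both) = p₁ × p₂ = 0.298835 × 0.871666 = 0.260484.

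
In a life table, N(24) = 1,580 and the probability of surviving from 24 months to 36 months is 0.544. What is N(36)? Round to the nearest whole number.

N(36) = N(24) × p = 1,580 × 0.544 = 860.

860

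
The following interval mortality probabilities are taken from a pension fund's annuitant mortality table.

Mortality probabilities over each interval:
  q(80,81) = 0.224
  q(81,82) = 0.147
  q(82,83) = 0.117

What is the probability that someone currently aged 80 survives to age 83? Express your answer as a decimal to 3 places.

0.584

Chaining the interval survival probabilities: (1 − 0.224) × (1 − 0.147) × (1 − 0.117).
= 0.776 × 0.853 × 0.883 = 0.584482.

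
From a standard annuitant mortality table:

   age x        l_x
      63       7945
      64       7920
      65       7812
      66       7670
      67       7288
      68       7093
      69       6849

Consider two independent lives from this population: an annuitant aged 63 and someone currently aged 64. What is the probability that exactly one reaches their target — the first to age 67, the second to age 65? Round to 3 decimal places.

p₁ = l_67/l_63 = 7288/7945 = 0.917306; p₂ = l_65/l_64 = 7812/7920 = 0.986364.
P(exactly one) = p₁(1−p₂) + (1−p₁)p₂ = 0.012508 + 0.081566 = 0.094075.

0.094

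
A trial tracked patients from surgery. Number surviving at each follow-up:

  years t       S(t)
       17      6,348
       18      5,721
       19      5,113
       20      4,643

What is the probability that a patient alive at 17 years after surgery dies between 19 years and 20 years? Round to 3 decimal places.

0.074

This is the probability of reaching 19 but not 20, conditional on being alive at 17: (S(19) − S(20)) / S(17).
= (5,113 − 4,643) / 6,348 = 470 / 6,348 = 0.074039.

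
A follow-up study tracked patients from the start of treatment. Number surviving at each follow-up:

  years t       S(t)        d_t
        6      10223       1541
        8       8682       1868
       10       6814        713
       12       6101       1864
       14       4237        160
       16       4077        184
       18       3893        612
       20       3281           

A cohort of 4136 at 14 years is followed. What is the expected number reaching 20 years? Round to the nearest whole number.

3203

The relevant probability is 3281/4237 = 0.774369.
Expected number = 4136 × 0.774369 = 3203.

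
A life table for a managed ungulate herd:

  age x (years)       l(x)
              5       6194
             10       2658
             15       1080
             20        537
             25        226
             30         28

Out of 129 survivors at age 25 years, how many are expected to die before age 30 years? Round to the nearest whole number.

The relevant probability is 1 − 28/226 = 0.876106.
Expected number = 129 × 0.876106 = 113.

113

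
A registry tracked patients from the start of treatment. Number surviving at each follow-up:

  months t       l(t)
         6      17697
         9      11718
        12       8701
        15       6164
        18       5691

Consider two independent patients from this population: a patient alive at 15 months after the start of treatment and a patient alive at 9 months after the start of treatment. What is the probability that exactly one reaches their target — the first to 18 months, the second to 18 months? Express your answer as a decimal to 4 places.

0.5121

p₁ = l(18)/l(15) = 5691/6164 = 0.923264; p₂ = l(18)/l(9) = 5691/11718 = 0.485663.
P(exactly one) = p₁(1−p₂) + (1−p₁)p₂ = 0.474869 + 0.037268 = 0.512137.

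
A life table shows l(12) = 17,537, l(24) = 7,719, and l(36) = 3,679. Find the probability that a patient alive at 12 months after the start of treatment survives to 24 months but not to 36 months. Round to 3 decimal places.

This is the probability of reaching 24 but not 36, conditional on being alive at 12: (l(24) − l(36)) / l(12).
= (7,719 − 3,679) / 17,537 = 4,040 / 17,537 = 0.230370.

0.230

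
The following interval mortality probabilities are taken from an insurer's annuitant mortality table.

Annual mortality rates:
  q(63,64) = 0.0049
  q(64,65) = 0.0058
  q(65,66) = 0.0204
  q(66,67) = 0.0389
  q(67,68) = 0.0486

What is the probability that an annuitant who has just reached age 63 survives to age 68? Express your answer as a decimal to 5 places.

0.88618

P(survive 63→68) = (1 − 0.0049) × (1 − 0.0058) × (1 − 0.0204) × (1 − 0.0389) × (1 − 0.0486).
= 0.9951 × 0.9942 × 0.9796 × 0.9611 × 0.9514 = 0.886178.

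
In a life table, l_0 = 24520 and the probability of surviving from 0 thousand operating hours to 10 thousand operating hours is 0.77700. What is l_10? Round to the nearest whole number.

19052

l_10 = l_0 × p = 24520 × 0.77700 = 19052.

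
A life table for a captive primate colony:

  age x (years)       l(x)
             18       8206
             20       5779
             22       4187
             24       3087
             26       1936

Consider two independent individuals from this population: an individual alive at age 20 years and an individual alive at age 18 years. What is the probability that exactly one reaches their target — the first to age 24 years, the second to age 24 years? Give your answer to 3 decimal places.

p₁ = l(24)/l(20) = 3087/5779 = 0.534175; p₂ = l(24)/l(18) = 3087/8206 = 0.376188.
P(exactly one) = p₁(1−p₂) + (1−p₁)p₂ = 0.333225 + 0.175238 = 0.508463.

0.508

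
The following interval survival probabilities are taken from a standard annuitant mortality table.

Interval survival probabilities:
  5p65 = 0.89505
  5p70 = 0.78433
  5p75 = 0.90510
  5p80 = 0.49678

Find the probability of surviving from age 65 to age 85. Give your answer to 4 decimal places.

Chaining the interval survival probabilities: 0.89505 × 0.78433 × 0.90510 × 0.49678.
= 0.315651.

0.3157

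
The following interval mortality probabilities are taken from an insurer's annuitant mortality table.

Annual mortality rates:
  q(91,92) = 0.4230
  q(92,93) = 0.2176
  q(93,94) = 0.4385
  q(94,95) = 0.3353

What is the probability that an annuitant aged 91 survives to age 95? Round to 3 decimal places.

0.168

Chaining the interval survival probabilities: (1 − 0.4230) × (1 − 0.2176) × (1 − 0.4385) × (1 − 0.3353).
= 0.5770 × 0.7824 × 0.5615 × 0.6647 = 0.168492.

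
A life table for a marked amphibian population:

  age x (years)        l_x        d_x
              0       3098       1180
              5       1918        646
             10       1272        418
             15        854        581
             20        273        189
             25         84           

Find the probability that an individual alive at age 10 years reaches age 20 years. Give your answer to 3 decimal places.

The conditional survival probability is l_20/l_10 = 273/1272 = 0.214623.

0.215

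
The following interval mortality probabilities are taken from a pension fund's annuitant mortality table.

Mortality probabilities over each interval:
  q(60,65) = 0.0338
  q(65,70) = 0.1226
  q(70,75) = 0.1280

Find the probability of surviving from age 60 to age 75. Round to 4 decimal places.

0.7392

The overall survival probability is (1 − 0.0338) × (1 − 0.1226) × (1 − 0.1280).
= 0.9662 × 0.8774 × 0.8720 = 0.739233.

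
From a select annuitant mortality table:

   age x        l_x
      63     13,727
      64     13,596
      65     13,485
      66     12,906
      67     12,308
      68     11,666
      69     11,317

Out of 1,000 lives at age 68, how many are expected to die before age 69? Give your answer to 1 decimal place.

29.9

The relevant probability is 1 − 11,317/11,666 = 0.029916.
Expected number = 1,000 × 0.029916 = 29.9.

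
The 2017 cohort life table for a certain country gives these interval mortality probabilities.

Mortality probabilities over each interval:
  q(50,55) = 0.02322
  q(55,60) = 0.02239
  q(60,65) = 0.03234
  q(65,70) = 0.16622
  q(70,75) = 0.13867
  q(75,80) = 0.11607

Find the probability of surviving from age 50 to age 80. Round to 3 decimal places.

0.587

The overall survival probability is (1 − 0.02322) × (1 − 0.02239) × (1 − 0.03234) × (1 − 0.16622) × (1 − 0.13867) × (1 − 0.11607).
= 0.97678 × 0.97761 × 0.96766 × 0.83378 × 0.86133 × 0.88393 = 0.586576.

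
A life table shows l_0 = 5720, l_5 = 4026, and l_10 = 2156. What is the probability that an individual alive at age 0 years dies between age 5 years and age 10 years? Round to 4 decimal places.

This is the probability of reaching 5 but not 10, conditional on being alive at 0: (l_5 − l_10) / l_0.
= (4026 − 2156) / 5720 = 1870 / 5720 = 0.326923.

0.3269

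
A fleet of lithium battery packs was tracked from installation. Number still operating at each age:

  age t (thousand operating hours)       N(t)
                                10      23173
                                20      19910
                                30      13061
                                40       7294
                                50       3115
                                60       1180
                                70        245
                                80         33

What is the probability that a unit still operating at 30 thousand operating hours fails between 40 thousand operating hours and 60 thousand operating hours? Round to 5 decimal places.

0.46811

This is the probability of reaching 40 but not 60, conditional on being operational at 30: (N(40) − N(60)) / N(30).
= (7294 − 1180) / 13061 = 6114 / 13061 = 0.468111.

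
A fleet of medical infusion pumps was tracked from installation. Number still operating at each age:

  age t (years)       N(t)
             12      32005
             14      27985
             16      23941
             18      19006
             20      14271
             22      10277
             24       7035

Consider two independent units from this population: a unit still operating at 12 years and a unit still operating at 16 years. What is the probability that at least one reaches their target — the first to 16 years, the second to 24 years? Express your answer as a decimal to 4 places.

p₁ = N(16)/N(12) = 23941/32005 = 0.748039; p₂ = N(24)/N(16) = 7035/23941 = 0.293847.
P(at least one) = 1 − (1−p₁)(1−p₂) = 1 − 0.251961 × 0.706153 = 0.822077.

0.8221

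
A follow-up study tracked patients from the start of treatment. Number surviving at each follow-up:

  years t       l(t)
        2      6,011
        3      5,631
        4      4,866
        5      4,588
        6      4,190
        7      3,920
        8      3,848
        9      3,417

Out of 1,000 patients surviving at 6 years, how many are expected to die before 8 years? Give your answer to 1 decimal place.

The relevant probability is 1 − 3,848/4,190 = 0.081623.
Expected number = 1,000 × 0.081623 = 81.6.

81.6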